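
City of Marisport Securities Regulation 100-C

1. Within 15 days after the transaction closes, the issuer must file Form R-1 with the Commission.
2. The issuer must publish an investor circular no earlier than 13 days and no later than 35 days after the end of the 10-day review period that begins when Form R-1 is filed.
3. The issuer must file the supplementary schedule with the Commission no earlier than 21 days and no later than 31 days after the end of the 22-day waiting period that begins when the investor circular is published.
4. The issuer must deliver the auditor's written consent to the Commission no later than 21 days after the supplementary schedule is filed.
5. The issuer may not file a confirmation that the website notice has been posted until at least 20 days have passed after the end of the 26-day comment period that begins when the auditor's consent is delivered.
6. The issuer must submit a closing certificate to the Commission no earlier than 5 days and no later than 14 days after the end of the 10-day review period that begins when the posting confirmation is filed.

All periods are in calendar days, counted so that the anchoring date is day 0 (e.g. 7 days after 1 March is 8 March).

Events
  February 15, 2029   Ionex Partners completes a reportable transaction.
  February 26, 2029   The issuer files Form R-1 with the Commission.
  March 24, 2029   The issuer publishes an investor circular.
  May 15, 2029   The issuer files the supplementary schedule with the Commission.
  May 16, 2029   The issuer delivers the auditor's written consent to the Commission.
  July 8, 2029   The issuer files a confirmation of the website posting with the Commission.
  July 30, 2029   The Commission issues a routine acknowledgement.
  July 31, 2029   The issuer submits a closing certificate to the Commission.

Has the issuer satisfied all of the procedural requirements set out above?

Step 1 — counting 15 days from February 15, 2029 (when the transaction closes) gives a deadline of March 2, 2029; February 26, 2029 is within that limit.
Step 2 — 13 and 35 days from March 8, 2029 (end of the 10-day review period, which began when Form R-1 is filed on February 26, 2029) are March 21, 2029 and April 12, 2029 respectively; March 24, 2029 falls inside that range.
Step 3 — 21 and 31 days from April 15, 2029 (end of the 22-day waiting period, which began when the investor circular is published on March 24, 2029) are May 6, 2029 and May 16, 2029 respectively; May 15, 2029 falls inside that range.
Step 4 — counting 21 days from May 15, 2029 (when the supplementary schedule is filed) gives a deadline of June 5, 2029; done May 16, 2029 — timely.
Step 5 — must wait 20 days from June 11, 2029 (end of the 26-day comment period, which began when the auditor's consent is delivered on May 16, 2029), so not before July 1, 2029; done July 8, 2029 — permitted.
Step 6 — 5 and 14 days from July 18, 2029 (end of the 10-day review period, which began when the posting confirmation is filed on July 8, 2029) are July 23, 2029 and August 1, 2029 respectively; July 31, 2029 falls inside that range.

Yes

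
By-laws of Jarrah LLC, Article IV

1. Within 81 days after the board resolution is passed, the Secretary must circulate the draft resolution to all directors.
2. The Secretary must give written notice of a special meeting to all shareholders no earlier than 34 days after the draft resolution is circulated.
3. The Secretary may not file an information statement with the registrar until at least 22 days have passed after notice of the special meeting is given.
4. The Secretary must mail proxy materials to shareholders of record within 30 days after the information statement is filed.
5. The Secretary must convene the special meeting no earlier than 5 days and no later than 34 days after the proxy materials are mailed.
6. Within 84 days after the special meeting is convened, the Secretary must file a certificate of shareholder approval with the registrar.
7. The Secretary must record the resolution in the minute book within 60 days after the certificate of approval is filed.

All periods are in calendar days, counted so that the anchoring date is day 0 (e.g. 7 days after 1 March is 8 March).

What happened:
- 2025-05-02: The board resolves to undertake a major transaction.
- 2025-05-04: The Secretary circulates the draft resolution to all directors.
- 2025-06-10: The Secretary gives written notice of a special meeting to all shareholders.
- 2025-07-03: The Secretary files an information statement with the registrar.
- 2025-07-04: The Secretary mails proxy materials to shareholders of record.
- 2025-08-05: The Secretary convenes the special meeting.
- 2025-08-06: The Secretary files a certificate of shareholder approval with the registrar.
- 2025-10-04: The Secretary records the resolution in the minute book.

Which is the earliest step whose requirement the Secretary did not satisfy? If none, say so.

(1) due by 2025-05-02 + 81 days = 2025-07-22; done 2025-05-04 — timely.
(2) permitted from 2025-05-04 + 34 days = 2025-06-07 onward; done 2025-06-10 — permitted.
(3) permitted from 2025-06-10 + 22 days = 2025-07-02 onward; 2025-07-03 is on or after that date.
(4) due by 2025-07-03 + 30 days = 2025-08-02; 2025-07-04 is within that limit.
(5) the permitted window runs from 2025-07-04 + 5 = 2025-07-09 to 2025-07-04 + 34 = 2025-08-07; done 2025-08-05 — within the window.
(6) due by 2025-08-05 + 84 days = 2025-10-28; done 2025-08-06 — timely.
(7) due by 2025-08-06 + 60 days = 2025-10-05; 2025-10-04 is within that limit.

None — every step was satisfied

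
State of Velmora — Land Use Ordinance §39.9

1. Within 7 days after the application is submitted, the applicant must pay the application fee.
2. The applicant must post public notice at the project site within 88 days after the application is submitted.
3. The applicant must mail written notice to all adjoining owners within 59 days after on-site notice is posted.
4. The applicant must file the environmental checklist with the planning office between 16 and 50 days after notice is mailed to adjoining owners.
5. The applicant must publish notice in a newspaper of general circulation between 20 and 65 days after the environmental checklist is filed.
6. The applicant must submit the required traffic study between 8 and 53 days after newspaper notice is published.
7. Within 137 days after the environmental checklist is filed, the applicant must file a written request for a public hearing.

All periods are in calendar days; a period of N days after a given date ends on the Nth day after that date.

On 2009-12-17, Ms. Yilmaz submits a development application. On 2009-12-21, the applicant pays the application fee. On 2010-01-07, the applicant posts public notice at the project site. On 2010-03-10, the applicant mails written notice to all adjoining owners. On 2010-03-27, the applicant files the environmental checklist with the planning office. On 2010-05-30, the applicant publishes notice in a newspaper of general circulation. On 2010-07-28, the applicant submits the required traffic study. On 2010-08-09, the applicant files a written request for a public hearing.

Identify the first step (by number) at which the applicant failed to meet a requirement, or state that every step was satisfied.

Step 3

Step 1: 7 days after 2009-12-17 (when the application is submitted) is 2009-12-24; done 2009-12-21 — timely.
Step 2: 88 days after 2009-12-17 (when the application is submitted) is 2010-03-15; completed 2010-01-07, before the deadline.
Step 3: 59 days after 2010-01-07 (when on-site notice is posted) is 2010-03-07; 2010-03-10 misses that deadline by 3 days.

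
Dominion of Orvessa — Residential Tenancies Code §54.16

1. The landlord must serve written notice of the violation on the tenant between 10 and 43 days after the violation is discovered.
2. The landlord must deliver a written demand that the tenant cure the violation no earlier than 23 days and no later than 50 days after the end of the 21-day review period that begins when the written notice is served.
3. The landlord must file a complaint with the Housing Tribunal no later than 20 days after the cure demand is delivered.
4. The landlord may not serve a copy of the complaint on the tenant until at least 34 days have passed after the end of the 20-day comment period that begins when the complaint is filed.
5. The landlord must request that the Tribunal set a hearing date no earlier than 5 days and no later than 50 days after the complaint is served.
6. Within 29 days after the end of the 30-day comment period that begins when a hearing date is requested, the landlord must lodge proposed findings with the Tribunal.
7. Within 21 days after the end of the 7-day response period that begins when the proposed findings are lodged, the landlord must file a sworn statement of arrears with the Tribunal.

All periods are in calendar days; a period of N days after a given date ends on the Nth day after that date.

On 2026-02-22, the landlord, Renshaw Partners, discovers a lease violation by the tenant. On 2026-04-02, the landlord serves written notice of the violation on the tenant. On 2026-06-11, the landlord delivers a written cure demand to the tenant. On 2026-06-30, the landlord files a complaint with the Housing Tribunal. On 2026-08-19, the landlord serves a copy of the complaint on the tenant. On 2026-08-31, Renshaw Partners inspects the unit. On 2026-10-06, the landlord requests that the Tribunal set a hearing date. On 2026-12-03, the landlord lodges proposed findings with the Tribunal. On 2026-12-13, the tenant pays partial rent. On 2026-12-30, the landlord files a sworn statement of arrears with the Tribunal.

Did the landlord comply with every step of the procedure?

No

Step 1 — 10 and 43 days from 2026-02-22 (when the violation is discovered) are 2026-03-04 and 2026-04-06 respectively; done 2026-04-02 — within the window.
Step 2 — 23 and 50 days from 2026-04-23 (end of the 21-day review period, which began when the written notice is served on 2026-04-02) are 2026-05-16 and 2026-06-12 respectively; 2026-06-11 falls inside that range.
Step 3 — counting 20 days from 2026-06-11 (when the cure demand is delivered) gives a deadline of 2026-07-01; 2026-06-30 is within that limit.
Step 4 — must wait 34 days from 2026-07-20 (end of the 20-day comment period, which began when the complaint is filed on 2026-06-30), so not before 2026-08-23; acted on 2026-08-19, 4 days prematurely.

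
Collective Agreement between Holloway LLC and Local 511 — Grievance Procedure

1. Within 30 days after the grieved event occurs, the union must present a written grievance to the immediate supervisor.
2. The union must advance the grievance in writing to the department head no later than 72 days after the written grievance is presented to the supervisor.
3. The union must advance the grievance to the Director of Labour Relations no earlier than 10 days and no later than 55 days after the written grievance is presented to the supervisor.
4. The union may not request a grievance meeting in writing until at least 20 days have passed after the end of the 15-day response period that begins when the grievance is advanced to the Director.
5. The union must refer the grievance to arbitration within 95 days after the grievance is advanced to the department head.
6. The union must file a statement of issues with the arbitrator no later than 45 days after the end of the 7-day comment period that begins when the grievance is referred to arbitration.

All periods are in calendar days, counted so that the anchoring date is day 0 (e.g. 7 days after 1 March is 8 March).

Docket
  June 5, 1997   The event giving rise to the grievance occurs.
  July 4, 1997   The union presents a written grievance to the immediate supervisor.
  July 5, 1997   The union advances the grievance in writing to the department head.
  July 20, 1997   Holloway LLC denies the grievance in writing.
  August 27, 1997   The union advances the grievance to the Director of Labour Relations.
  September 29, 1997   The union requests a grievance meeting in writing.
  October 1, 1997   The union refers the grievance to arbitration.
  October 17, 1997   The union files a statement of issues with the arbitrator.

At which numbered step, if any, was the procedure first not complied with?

Step 4

Step 1: 30 days after June 5, 1997 (when the grieved event occurs) is July 5, 1997; July 4, 1997 is within that limit.
Step 2: 72 days after July 4, 1997 (when the written grievance is presented to the supervisor) is September 14, 1997; July 5, 1997 is within that limit.
Step 3: the window is 10–55 days after July 4, 1997 (when the written grievance is presented to the supervisor), so July 14, 1997 through August 28, 1997; done August 27, 1997, which is between those dates.
Step 4: the earliest permitted date is 20 days after September 11, 1997 (end of the 15-day response period, which began when the grievance is advanced to the Director on August 27, 1997), i.e. October 1, 1997; done September 29, 1997 — 2 days too early.
No need to go further; step 4 was not satisfied.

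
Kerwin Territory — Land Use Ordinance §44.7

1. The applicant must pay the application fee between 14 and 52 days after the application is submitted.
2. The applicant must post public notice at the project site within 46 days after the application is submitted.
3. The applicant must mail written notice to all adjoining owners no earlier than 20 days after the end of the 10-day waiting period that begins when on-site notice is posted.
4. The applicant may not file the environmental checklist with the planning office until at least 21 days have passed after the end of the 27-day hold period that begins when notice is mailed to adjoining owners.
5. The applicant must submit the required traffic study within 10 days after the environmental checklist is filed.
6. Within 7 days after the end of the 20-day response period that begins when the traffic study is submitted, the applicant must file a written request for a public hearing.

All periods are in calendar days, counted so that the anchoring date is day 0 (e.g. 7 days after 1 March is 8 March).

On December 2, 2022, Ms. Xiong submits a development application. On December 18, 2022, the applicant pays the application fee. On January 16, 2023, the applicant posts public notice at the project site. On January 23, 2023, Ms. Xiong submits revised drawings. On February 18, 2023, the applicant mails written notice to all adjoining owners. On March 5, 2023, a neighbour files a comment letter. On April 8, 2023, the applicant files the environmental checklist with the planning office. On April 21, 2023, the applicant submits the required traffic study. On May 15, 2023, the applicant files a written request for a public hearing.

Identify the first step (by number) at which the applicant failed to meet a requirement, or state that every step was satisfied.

Step 5

Step 1 — 14 and 52 days from December 2, 2022 (when the application is submitted) are December 16, 2022 and January 23, 2023 respectively; done December 18, 2022 — within the window.
Step 2 — counting 46 days from December 2, 2022 (when the application is submitted) gives a deadline of January 17, 2023; completed January 16, 2023, before the deadline.
Step 3 — must wait 20 days from January 26, 2023 (end of the 10-day waiting period, which began when on-site notice is posted on January 16, 2023), so not before February 15, 2023; done February 18, 2023, after the minimum wait.
Step 4 — must wait 21 days from March 17, 2023 (end of the 27-day hold period, which began when notice is mailed to adjoining owners on February 18, 2023), so not before April 7, 2023; done April 8, 2023, after the minimum wait.
Step 5 — counting 10 days from April 8, 2023 (when the environmental checklist is filed) gives a deadline of April 18, 2023; not done until April 21, 2023, 3 days after the deadline.
No need to go further; step 5 was not satisfied.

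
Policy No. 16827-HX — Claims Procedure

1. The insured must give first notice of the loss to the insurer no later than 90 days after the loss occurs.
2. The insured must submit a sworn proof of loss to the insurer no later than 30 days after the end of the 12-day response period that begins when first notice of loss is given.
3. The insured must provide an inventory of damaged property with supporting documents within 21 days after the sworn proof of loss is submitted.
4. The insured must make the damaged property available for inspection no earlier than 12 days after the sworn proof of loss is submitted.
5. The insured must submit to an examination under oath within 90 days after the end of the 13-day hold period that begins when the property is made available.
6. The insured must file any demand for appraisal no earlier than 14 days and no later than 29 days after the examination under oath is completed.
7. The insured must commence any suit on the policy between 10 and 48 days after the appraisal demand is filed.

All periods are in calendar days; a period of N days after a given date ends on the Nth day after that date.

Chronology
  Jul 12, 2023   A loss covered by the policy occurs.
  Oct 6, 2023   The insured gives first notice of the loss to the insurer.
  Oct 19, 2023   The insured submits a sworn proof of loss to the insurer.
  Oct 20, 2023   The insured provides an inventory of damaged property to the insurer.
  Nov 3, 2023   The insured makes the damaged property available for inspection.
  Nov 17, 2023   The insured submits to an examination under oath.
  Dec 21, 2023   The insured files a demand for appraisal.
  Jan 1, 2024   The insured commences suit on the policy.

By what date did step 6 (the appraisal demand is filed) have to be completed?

Dec 16, 2023

Step 6 runs from Nov 17, 2023, when the examination under oath is completed. The window is 14–29 days after Nov 17, 2023; it closes on Dec 16, 2023.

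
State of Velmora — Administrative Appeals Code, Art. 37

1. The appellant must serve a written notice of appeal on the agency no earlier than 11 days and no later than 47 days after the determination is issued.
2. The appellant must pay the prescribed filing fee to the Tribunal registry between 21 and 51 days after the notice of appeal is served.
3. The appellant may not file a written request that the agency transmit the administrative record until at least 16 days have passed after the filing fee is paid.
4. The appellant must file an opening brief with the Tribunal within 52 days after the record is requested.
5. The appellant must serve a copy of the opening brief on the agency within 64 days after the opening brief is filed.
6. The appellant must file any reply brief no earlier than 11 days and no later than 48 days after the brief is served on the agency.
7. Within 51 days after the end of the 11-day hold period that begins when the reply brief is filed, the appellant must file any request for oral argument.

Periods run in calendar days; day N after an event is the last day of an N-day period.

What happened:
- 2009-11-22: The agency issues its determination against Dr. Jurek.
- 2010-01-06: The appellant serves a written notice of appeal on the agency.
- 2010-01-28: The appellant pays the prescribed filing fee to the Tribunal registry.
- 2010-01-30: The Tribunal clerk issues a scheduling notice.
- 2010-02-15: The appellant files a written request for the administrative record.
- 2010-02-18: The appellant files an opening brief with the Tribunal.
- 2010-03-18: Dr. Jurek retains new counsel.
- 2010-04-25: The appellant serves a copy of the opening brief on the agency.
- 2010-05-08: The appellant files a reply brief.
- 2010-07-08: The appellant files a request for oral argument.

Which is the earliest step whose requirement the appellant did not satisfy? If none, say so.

Step 1: the window is 11–47 days after 2009-11-22 (when the determination is issued), so 2009-12-03 through 2010-01-08; done 2010-01-06 — within the window.
Step 2: the window is 21–51 days after 2010-01-06 (when the notice of appeal is served), so 2010-01-27 through 2010-02-26; done 2010-01-28 — within the window.
Step 3: the earliest permitted date is 16 days after 2010-01-28 (when the filing fee is paid), i.e. 2010-02-13; done 2010-02-15 — permitted.
Step 4: 52 days after 2010-02-15 (when the record is requested) is 2010-04-08; done 2010-02-18 — timely.
Step 5: 64 days after 2010-02-18 (when the opening brief is filed) is 2010-04-23; 2010-04-25 misses that deadline by 2 days.
The analysis stops there.

Step 5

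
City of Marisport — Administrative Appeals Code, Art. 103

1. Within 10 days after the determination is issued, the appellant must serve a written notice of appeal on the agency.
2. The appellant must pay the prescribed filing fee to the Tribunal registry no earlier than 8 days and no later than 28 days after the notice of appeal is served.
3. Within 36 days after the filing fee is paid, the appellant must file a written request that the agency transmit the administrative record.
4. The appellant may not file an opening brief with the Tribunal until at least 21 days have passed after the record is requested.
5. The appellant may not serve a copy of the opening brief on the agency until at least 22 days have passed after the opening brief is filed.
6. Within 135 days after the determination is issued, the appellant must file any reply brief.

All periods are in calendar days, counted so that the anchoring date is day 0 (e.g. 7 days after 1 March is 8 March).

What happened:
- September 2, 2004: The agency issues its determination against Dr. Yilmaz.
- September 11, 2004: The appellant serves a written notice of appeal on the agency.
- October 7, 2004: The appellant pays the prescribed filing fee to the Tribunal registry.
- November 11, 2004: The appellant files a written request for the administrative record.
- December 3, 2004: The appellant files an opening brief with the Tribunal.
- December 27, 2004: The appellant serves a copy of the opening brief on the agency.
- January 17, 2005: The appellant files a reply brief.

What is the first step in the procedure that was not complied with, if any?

Step 1 — counting 10 days from September 2, 2004 (when the determination is issued) gives a deadline of September 12, 2004; September 11, 2004 is within that limit.
Step 2 — 8 and 28 days from September 11, 2004 (when the notice of appeal is served) are September 19, 2004 and October 9, 2004 respectively; October 7, 2004 falls inside that range.
Step 3 — counting 36 days from October 7, 2004 (when the filing fee is paid) gives a deadline of November 12, 2004; done November 11, 2004 — timely.
Step 4 — must wait 21 days from November 11, 2004 (when the record is requested), so not before December 2, 2004; done December 3, 2004 — permitted.
Step 5 — must wait 22 days from December 3, 2004 (when the opening brief is filed), so not before December 25, 2004; done December 27, 2004 — permitted.
Step 6 — counting 135 days from September 2, 2004 (when the determination is issued) gives a deadline of January 15, 2005; done January 17, 2005 — 2 days late.

Step 6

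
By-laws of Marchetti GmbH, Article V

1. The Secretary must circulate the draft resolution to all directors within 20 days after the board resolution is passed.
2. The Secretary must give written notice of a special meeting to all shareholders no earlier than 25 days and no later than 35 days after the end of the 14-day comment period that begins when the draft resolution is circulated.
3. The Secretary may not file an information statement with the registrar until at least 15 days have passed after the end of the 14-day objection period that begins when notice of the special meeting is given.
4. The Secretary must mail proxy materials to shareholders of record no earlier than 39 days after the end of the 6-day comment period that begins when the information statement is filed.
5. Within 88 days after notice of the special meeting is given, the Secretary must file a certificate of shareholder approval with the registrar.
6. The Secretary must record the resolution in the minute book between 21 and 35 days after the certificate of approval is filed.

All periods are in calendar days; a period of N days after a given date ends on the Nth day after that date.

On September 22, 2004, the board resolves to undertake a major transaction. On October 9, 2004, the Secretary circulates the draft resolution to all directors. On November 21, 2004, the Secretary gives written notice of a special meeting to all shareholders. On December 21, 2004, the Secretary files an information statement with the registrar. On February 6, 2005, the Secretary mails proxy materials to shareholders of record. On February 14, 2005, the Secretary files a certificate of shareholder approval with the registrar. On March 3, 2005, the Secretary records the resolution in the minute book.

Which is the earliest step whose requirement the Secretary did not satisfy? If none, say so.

Step 6

Step 1: 20 days after September 22, 2004 (when the board resolution is passed) is October 12, 2004; completed October 9, 2004, before the deadline.
Step 2: the window is 25–35 days after October 23, 2004 (end of the 14-day comment period, which began when the draft resolution is circulated on October 9, 2004), so November 17, 2004 through November 27, 2004; done November 21, 2004, which is between those dates.
Step 3: the earliest permitted date is 15 days after December 5, 2004 (end of the 14-day objection period, which began when notice of the special meeting is given on November 21, 2004), i.e. December 20, 2004; done December 21, 2004, after the minimum wait.
Step 4: the earliest permitted date is 39 days after December 27, 2004 (end of the 6-day comment period, which began when the information statement is filed on December 21, 2004), i.e. February 4, 2005; February 6, 2005 is on or after that date.
Step 5: 88 days after November 21, 2004 (when notice of the special meeting is given) is February 17, 2005; February 14, 2005 is within that limit.
Step 6: the window is 21–35 days after February 14, 2005 (when the certificate of approval is filed), so March 7, 2005 through March 21, 2005; done March 3, 2005 — 4 days before the window opened.
That is the first point of non-compliance.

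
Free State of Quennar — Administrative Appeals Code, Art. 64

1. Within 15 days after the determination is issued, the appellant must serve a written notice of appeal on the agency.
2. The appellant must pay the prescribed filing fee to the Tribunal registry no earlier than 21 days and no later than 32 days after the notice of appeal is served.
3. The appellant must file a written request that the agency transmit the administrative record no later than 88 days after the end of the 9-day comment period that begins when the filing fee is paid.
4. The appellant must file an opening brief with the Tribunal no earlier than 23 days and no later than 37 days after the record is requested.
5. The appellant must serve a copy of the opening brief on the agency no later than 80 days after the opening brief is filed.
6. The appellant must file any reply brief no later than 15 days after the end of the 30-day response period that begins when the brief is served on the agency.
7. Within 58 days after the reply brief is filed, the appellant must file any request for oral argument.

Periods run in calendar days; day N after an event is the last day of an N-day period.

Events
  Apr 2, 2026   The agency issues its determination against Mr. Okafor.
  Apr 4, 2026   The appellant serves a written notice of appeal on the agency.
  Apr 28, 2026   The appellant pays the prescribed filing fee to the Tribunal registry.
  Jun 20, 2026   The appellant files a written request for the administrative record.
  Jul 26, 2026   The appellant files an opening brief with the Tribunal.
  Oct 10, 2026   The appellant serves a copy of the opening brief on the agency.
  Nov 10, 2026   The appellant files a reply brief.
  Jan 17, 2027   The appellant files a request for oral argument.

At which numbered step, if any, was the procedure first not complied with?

Step 1 — counting 15 days from Apr 2, 2026 (when the determination is issued) gives a deadline of Apr 17, 2026; completed Apr 4, 2026, before the deadline.
Step 2 — 21 and 32 days from Apr 4, 2026 (when the notice of appeal is served) are Apr 25, 2026 and May 6, 2026 respectively; Apr 28, 2026 falls inside that range.
Step 3 — counting 88 days from May 7, 2026 (end of the 9-day comment period, which began when the filing fee is paid on Apr 28, 2026) gives a deadline of Aug 3, 2026; Jun 20, 2026 is within that limit.
Step 4 — 23 and 37 days from Jun 20, 2026 (when the record is requested) are Jul 13, 2026 and Jul 27, 2026 respectively; done Jul 26, 2026 — within the window.
Step 5 — counting 80 days from Jul 26, 2026 (when the opening brief is filed) gives a deadline of Oct 14, 2026; done Oct 10, 2026 — timely.
Step 6 — counting 15 days from Nov 9, 2026 (end of the 30-day response period, which began when the brief is served on the agency on Oct 10, 2026) gives a deadline of Nov 24, 2026; completed Nov 10, 2026, before the deadline.
Step 7 — counting 58 days from Nov 10, 2026 (when the reply brief is filed) gives a deadline of Jan 7, 2027; not done until Jan 17, 2027, 10 days after the deadline.
No need to go further; step 7 was not satisfied.

Step 7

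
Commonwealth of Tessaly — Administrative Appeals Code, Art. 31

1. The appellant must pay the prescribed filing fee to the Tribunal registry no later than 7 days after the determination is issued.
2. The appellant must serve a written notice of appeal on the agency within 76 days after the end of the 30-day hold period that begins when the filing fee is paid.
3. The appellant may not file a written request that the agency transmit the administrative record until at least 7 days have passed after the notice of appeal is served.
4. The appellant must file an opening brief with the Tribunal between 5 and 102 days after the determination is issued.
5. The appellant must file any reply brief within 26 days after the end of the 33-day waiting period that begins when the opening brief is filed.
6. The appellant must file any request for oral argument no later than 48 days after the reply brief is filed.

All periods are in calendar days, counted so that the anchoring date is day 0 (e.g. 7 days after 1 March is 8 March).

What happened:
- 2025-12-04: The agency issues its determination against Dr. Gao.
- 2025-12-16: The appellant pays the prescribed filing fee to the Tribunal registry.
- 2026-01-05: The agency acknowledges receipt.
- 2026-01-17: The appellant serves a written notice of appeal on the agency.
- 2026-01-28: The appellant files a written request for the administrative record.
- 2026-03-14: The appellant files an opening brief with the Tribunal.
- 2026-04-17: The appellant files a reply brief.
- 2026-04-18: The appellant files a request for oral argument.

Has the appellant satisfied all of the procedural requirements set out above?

No

Step 1 — counting 7 days from 2025-12-04 (when the determination is issued) gives a deadline of 2025-12-11; not done until 2025-12-16, 5 days after the deadline.
The procedure was therefore not followed at step 1.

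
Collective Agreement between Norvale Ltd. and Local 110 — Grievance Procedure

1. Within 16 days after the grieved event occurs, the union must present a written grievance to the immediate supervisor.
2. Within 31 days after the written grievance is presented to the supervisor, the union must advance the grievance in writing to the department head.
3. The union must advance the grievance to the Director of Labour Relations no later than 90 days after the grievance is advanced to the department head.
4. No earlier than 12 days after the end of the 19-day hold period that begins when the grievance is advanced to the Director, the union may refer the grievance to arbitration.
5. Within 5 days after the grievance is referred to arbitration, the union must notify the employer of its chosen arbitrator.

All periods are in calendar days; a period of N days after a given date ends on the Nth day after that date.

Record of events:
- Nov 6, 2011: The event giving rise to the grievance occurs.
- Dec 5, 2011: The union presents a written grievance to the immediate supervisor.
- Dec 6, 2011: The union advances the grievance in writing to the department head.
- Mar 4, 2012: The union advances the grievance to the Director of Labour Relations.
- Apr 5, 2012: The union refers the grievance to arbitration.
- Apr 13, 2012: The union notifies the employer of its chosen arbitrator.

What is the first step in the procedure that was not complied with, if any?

Step 1

(1) due by Nov 6, 2011 + 16 days = Nov 22, 2011; done Dec 5, 2011 — 13 days late.
That is the first point of non-compliance.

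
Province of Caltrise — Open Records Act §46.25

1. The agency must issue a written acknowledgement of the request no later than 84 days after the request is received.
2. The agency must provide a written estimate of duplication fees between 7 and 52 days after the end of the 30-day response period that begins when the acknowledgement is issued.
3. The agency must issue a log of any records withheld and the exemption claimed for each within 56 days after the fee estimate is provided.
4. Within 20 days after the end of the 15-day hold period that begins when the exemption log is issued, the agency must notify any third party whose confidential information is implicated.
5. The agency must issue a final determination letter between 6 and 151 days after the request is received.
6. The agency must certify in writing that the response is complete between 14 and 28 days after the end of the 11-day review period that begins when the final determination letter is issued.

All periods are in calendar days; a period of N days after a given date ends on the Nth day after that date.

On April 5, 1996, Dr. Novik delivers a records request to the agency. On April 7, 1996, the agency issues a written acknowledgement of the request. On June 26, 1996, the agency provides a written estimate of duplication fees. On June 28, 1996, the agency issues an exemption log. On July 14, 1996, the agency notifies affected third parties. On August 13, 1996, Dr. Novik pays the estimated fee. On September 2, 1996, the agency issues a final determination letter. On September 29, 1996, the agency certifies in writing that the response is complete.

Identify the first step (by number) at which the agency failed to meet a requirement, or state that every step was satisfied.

None — every step was satisfied

(1) due by April 5, 1996 + 84 days = June 28, 1996; done April 7, 1996 — timely.
(2) the permitted window runs from May 7, 1996 + 7 = May 14, 1996 to May 7, 1996 + 52 = June 28, 1996; June 26, 1996 falls inside that range.
(3) due by June 26, 1996 + 56 days = August 21, 1996; June 28, 1996 is within that limit.
(4) due by July 13, 1996 + 20 days = August 2, 1996; completed July 14, 1996, before the deadline.
(5) the permitted window runs from April 5, 1996 + 6 = April 11, 1996 to April 5, 1996 + 151 = September 3, 1996; done September 2, 1996, which is between those dates.
(6) the permitted window runs from September 13, 1996 + 14 = September 27, 1996 to September 13, 1996 + 28 = October 11, 1996; September 29, 1996 falls inside that range.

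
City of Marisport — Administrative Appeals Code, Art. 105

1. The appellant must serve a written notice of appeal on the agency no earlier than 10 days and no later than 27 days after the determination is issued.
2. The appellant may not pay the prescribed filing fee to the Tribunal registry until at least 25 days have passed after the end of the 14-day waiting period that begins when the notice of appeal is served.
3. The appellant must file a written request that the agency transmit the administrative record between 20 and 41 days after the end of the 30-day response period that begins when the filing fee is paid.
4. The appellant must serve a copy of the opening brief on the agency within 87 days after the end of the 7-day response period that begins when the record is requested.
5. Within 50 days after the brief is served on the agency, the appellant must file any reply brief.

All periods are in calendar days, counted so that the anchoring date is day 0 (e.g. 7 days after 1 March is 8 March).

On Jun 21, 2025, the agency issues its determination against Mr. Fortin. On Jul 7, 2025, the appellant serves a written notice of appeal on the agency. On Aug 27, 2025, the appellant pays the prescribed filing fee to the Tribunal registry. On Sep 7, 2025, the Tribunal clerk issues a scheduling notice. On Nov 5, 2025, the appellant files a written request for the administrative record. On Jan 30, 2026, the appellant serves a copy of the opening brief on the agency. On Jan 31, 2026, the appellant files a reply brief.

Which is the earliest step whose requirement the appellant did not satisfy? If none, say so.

None — every step was satisfied

Step 1: the window is 10–27 days after Jun 21, 2025 (when the determination is issued), so Jul 1, 2025 through Jul 18, 2025; done Jul 7, 2025, which is between those dates.
Step 2: the earliest permitted date is 25 days after Jul 21, 2025 (end of the 14-day waiting period, which began when the notice of appeal is served on Jul 7, 2025), i.e. Aug 15, 2025; done Aug 27, 2025 — permitted.
Step 3: the window is 20–41 days after Sep 26, 2025 (end of the 30-day response period, which began when the filing fee is paid on Aug 27, 2025), so Oct 16, 2025 through Nov 6, 2025; Nov 5, 2025 falls inside that range.
Step 4: 87 days after Nov 12, 2025 (end of the 7-day response period, which began when the record is requested on Nov 5, 2025) is Feb 7, 2026; Jan 30, 2026 is within that limit.
Step 5: 50 days after Jan 30, 2026 (when the brief is served on the agency) is Mar 21, 2026; Jan 31, 2026 is within that limit.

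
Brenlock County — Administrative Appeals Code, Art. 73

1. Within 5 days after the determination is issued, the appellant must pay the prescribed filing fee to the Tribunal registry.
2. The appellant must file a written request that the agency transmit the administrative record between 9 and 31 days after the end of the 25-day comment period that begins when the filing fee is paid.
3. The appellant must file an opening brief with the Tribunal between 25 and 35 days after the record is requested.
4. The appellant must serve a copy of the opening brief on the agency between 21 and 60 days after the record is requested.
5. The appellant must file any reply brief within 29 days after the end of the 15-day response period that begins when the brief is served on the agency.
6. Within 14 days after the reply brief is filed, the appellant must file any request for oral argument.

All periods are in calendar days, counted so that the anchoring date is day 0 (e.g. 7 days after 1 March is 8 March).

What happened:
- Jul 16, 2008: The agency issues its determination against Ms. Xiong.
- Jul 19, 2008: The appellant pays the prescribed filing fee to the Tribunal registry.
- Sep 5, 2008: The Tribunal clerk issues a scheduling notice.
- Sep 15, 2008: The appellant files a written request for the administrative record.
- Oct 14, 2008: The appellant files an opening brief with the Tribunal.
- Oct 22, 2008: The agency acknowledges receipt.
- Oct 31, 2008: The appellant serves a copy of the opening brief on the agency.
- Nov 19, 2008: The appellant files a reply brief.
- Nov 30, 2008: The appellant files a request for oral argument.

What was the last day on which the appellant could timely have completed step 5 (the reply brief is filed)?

The brief is served on the agency on Oct 31, 2008; the 15-day response period therefore ends Nov 15, 2008, and step 5 runs from that date. 29 days after Nov 15, 2008 is Dec 14, 2008.

Dec 14, 2008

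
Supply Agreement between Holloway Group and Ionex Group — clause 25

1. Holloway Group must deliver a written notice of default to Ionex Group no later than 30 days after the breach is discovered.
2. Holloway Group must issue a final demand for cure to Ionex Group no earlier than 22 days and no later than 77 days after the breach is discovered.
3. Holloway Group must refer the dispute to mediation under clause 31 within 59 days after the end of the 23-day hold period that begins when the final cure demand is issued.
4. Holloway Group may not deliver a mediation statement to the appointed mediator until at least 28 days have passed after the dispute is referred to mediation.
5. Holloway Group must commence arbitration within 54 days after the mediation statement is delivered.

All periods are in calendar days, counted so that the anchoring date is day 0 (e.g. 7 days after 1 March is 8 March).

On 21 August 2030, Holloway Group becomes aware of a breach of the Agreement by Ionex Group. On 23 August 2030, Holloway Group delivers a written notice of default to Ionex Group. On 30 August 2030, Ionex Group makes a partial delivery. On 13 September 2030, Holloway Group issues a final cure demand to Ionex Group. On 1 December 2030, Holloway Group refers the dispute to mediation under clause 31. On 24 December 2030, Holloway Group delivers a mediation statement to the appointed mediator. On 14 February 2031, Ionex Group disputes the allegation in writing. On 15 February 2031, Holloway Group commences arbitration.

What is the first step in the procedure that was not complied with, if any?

Step 1 — counting 30 days from 21 August 2030 (when the breach is discovered) gives a deadline of 20 September 2030; 23 August 2030 is within that limit.
Step 2 — 22 and 77 days from 21 August 2030 (when the breach is discovered) are 12 September 2030 and 6 November 2030 respectively; done 13 September 2030, which is between those dates.
Step 3 — counting 59 days from 6 October 2030 (end of the 23-day hold period, which began when the final cure demand is issued on 13 September 2030) gives a deadline of 4 December 2030; done 1 December 2030 — timely.
Step 4 — must wait 28 days from 1 December 2030 (when the dispute is referred to mediation), so not before 29 December 2030; acted on 24 December 2030, 5 days prematurely.
The procedure was therefore not followed at step 4.

Step 4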